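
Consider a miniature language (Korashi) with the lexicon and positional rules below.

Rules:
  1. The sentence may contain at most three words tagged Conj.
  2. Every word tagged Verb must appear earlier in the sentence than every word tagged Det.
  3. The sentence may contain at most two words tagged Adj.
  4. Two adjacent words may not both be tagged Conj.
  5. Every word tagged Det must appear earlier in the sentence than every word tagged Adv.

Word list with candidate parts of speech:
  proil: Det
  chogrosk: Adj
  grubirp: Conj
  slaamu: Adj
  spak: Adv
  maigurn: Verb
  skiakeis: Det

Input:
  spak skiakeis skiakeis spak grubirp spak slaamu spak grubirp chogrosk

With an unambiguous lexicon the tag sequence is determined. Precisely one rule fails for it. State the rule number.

Fixed tagging: Adv Det Det Adv Conj Adv Adj Adv Conj Adj.
Applying the rules: R1 ok, R2 ok, R3 ok, R4 ok, R5 fails.
Only rule 5 fails.

5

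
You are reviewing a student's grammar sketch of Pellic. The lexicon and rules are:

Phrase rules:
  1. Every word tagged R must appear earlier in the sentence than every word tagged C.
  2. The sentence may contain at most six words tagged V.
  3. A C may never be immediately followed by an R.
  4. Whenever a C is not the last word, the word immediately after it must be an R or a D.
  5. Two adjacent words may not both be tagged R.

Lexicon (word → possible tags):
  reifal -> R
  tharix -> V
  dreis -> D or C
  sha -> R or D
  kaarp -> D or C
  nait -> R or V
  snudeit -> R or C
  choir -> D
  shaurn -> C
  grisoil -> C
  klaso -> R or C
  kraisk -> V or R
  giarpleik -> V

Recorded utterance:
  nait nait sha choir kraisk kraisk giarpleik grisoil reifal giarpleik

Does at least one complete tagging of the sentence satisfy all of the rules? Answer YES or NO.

NO

Candidates per position — 1:nait {R,V}; 2:nait {R,V}; 3:sha {R,D}; 4:choir {D}; 5:kraisk {V,R}; 6:kraisk {V,R}; 7:giarpleik {V}; 8:grisoil {C}; 9:reifal {R}; 10:giarpleik {V}.
Rule 1 cannot be satisfied by any choice of tags from the lexicon.
So there is no consistent tagging.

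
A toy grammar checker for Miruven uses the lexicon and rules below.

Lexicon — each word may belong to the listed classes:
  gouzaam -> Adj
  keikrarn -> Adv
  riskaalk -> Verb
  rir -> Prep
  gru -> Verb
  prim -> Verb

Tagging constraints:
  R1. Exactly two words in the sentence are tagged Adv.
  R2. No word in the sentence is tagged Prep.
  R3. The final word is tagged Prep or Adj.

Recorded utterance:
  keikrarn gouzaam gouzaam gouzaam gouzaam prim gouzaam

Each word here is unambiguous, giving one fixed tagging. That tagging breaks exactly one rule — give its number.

1

Fixed tagging: Adv Adj Adj Adj Adj Verb Adj.
Checking each rule: R1 fails, R2 ok, R3 ok.
Only rule 1 fails.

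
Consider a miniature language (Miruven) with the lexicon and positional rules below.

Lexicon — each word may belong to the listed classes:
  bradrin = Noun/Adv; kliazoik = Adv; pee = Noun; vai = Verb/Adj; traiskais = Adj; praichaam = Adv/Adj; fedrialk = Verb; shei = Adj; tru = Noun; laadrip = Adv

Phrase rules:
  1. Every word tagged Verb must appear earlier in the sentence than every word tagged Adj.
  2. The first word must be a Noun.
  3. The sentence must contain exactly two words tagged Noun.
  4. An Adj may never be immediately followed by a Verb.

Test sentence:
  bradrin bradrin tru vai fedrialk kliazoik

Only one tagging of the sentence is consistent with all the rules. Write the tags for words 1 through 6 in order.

Candidates per position — 1:bradrin {Noun,Adv}; 2:bradrin {Noun,Adv}; 3:tru {Noun}; 4:vai {Verb,Adj}; 5:fedrialk {Verb}; 6:kliazoik {Adv}.
At position 1, choosing Adv makes rule 2 impossible to satisfy; hence Noun.
At position 2, choosing Noun makes rule 3 impossible to satisfy; hence Adv.
At position 4, choosing Adj makes rule 1 impossible to satisfy; hence Verb.
That leaves exactly one tagging: Noun Adv Noun Verb Verb Adv.
Checking: rule 1 ok; rule 2 ok; rule 3 ok; rule 4 ok.

Noun Adv Noun Verb Verb Adv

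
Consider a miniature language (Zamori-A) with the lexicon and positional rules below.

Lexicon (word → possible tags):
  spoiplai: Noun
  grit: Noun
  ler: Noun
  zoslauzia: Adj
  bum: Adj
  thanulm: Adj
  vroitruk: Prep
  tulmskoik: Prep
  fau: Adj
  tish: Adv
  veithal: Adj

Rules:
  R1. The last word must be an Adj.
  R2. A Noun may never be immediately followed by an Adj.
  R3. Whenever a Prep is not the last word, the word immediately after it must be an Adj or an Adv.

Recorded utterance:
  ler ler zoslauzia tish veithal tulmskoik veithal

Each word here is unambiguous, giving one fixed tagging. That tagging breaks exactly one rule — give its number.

Fixed tagging: Noun Noun Adj Adv Adj Prep Adj.
Rule check: R1 holds, R2 violated, R3 holds.
Only rule 2 fails.

2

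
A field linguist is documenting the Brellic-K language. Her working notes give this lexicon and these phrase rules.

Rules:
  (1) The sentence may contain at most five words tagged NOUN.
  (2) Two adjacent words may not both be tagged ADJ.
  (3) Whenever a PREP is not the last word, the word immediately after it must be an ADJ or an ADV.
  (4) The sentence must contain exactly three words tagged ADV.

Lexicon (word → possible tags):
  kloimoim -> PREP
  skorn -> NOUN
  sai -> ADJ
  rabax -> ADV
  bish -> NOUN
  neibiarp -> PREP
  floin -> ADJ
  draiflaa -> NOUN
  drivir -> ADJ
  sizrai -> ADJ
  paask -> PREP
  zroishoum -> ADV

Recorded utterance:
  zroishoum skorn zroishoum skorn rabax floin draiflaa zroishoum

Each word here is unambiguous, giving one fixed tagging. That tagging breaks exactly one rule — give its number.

4

Fixed tagging: ADV NOUN ADV NOUN ADV ADJ NOUN ADV.
Applying the rules: R1 ✓, R2 ✓, R3 ✓, R4 ✗.
Only rule 4 fails.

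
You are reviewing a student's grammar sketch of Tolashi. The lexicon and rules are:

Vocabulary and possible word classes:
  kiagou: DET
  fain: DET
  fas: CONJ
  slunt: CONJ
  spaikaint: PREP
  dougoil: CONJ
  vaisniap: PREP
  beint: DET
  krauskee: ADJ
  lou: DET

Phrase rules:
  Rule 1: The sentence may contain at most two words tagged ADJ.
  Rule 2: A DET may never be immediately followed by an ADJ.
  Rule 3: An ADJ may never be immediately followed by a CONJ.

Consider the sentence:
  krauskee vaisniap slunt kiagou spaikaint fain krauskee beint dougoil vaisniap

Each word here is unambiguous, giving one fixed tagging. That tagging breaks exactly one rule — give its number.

2

Fixed tagging: ADJ PREP CONJ DET PREP DET ADJ DET CONJ PREP.
Rule check: R1 pass, R2 fail, R3 pass.
Only rule 2 fails.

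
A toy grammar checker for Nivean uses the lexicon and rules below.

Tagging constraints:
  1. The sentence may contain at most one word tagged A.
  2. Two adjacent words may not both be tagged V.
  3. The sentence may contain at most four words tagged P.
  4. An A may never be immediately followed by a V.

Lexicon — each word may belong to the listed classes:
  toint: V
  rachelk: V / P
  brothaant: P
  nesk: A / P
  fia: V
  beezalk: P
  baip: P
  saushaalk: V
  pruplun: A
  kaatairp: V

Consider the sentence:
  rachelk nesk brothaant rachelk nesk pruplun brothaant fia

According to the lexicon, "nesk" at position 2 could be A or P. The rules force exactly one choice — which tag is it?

P

Candidates per position — 1:rachelk {V,P}; 2:nesk {A,P}; 3:brothaant {P}; 4:rachelk {V,P}; 5:nesk {A,P}; 6:pruplun {A}; 7:brothaant {P}; 8:fia {V}.
Position 2: tagging it A would leave rule 1 unsatisfiable, so it must be P.
Position 5: tagging it A would leave rule 1 unsatisfiable, so it must be P.
Position 1: tagging it P would leave rule 3 unsatisfiable, so it must be V.
Position 4: tagging it P would leave rule 3 unsatisfiable, so it must be V.
The only consistent sequence is: V P P V P A P V.
Check: rule 1 ✓; rule 2 ✓; rule 3 ✓; rule 4 ✓.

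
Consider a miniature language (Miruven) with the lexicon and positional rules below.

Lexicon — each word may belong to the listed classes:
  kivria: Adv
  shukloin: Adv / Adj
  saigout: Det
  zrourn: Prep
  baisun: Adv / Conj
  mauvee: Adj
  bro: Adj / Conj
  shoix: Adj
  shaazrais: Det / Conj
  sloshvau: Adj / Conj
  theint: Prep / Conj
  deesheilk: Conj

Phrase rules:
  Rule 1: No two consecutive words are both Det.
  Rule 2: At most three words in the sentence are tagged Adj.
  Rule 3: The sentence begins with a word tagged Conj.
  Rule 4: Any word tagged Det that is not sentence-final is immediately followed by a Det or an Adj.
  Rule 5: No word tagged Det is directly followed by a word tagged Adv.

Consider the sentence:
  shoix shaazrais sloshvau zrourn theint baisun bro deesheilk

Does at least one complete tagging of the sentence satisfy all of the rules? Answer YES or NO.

Candidates per position — 1:shoix {Adj}; 2:shaazrais {Det,Conj}; 3:sloshvau {Adj,Conj}; 4:zrourn {Prep}; 5:theint {Prep,Conj}; 6:baisun {Adv,Conj}; 7:bro {Adj,Conj}; 8:deesheilk {Conj}.
Rule 3 cannot be satisfied by any choice of tags from the lexicon.
So there is no consistent tagging.

NO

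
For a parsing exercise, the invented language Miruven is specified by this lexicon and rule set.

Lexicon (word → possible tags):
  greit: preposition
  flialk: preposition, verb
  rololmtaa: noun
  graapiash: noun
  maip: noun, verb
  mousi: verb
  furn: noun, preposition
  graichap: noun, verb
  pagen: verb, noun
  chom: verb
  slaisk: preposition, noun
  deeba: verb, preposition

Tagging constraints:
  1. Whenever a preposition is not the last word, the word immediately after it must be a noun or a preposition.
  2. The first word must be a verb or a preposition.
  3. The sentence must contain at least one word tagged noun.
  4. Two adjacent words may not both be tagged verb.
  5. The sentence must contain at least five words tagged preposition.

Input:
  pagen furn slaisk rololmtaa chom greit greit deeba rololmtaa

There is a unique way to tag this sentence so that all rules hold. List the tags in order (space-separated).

verb preposition preposition noun verb preposition preposition preposition noun

Candidates per position — 1:pagen {verb,noun}; 2:furn {noun,preposition}; 3:slaisk {preposition,noun}; 4:rololmtaa {noun}; 5:chom {verb}; 6:greit {preposition}; 7:greit {preposition}; 8:deeba {verb,preposition}; 9:rololmtaa {noun}.
Position 1: tagging it noun would leave rule 2 unsatisfiable, so it must be verb.
Position 2: tagging it noun would leave rule 5 unsatisfiable, so it must be preposition.
Position 3: tagging it noun would leave rule 5 unsatisfiable, so it must be preposition.
Position 8: tagging it verb would leave rule 1 unsatisfiable, so it must be preposition.
That leaves exactly one tagging: verb preposition preposition noun verb preposition preposition preposition noun.
Verifying each rule — rule 1 holds; rule 2 holds; rule 3 holds; rule 4 holds; rule 5 holds.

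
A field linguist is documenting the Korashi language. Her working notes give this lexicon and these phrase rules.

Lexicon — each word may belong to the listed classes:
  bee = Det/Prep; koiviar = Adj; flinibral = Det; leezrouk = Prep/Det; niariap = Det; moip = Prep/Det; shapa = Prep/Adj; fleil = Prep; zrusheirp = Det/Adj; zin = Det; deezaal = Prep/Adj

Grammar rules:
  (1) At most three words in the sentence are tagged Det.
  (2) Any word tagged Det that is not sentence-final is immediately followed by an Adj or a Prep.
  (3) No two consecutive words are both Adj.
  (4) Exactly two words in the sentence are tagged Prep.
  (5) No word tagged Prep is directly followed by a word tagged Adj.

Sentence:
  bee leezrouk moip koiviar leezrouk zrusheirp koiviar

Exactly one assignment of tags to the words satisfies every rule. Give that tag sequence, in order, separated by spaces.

Det Prep Det Adj Prep Det Adj

Candidates per position — 1:bee {Det,Prep}; 2:leezrouk {Prep,Det}; 3:moip {Prep,Det}; 4:koiviar {Adj}; 5:leezrouk {Prep,Det}; 6:zrusheirp {Det,Adj}; 7:koiviar {Adj}.
Word 3 cannot be Prep — rule 5 would then fail for every completion. It is Det.
Word 6 cannot be Adj — rule 3 would then fail for every completion. It is Det.
Word 2 cannot be Det — rule 2 would then fail for every completion. It is Prep.
Word 5 cannot be Det — rule 2 would then fail for every completion. It is Prep.
Word 1 cannot be Prep — rule 4 would then fail for every completion. It is Det.
The unique satisfying tagging is: Det Prep Det Adj Prep Det Adj.
Checking: rule 1 ok; rule 2 ok; rule 3 ok; rule 4 ok; rule 5 ok.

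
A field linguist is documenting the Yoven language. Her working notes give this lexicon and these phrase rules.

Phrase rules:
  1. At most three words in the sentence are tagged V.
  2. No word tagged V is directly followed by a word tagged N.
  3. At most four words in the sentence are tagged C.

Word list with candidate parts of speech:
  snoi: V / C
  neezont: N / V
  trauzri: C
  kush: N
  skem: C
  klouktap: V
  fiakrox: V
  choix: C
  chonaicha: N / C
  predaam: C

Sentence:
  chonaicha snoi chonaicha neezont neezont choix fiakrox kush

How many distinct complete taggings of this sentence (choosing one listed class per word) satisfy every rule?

Candidates per position — 1:chonaicha {N,C}; 2:snoi {V,C}; 3:chonaicha {N,C}; 4:neezont {N,V}; 5:neezont {N,V}; 6:choix {C}; 7:fiakrox {V}; 8:kush {N}.
There are 32 candidate sequences in total.
Rule 2 cannot be satisfied by any choice of tags from the lexicon.
So there is no consistent tagging.
Count = 0.

0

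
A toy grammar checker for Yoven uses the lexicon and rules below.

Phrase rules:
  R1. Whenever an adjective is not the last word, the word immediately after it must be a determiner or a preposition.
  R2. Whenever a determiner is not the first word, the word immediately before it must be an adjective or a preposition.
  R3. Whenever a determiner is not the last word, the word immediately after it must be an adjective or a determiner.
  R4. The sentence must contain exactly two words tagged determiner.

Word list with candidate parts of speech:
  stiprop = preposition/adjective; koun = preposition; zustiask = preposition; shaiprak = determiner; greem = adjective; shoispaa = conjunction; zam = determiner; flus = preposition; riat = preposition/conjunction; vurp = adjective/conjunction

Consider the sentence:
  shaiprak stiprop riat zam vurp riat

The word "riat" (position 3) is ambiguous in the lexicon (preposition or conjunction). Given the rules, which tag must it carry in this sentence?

preposition

Candidates per position — 1:shaiprak {determiner}; 2:stiprop {preposition,adjective}; 3:riat {preposition,conjunction}; 4:zam {determiner}; 5:vurp {adjective,conjunction}; 6:riat {preposition,conjunction}.
Position 2: preposition is ruled out by rule 3; that leaves adjective.
Position 3: conjunction is ruled out by rule 1; that leaves preposition.
Position 5: conjunction is ruled out by rule 3; that leaves adjective.
Position 6: conjunction is ruled out by rule 1; that leaves preposition.
So the tagging must be: determiner adjective preposition determiner adjective preposition.
Rule-by-rule: rule 1 holds; rule 2 holds; rule 3 holds; rule 4 holds.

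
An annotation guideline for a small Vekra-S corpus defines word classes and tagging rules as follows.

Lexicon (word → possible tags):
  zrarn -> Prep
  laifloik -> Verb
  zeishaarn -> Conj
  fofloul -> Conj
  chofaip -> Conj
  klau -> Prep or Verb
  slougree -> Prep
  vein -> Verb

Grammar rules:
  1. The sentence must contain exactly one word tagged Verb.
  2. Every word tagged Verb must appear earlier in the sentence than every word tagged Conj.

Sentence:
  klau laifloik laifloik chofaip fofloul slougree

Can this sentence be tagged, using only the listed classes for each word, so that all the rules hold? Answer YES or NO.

Candidates per position — 1:klau {Prep,Verb}; 2:laifloik {Verb}; 3:laifloik {Verb}; 4:chofaip {Conj}; 5:fofloul {Conj}; 6:slougree {Prep}.
Rule 1 cannot be satisfied by any choice of tags from the lexicon.
So there is no consistent tagging.

NO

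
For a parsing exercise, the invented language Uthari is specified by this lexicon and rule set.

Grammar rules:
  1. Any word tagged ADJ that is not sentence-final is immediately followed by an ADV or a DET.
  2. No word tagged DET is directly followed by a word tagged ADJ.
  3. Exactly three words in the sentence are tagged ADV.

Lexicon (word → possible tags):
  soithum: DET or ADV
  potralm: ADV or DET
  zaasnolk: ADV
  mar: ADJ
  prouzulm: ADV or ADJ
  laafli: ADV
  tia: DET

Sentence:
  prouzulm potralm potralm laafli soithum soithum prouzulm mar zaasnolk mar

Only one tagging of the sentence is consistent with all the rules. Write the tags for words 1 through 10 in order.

ADJ DET DET ADV DET DET ADV ADJ ADV ADJ

Candidates per position — 1:prouzulm {ADV,ADJ}; 2:potralm {ADV,DET}; 3:potralm {ADV,DET}; 4:laafli {ADV}; 5:soithum {DET,ADV}; 6:soithum {DET,ADV}; 7:prouzulm {ADV,ADJ}; 8:mar {ADJ}; 9:zaasnolk {ADV}; 10:mar {ADJ}.
If word 7 were ADJ, no tagging could satisfy rule 1; so word 7 is ADV.
If word 1 were ADV, no tagging could satisfy rule 3; so word 1 is ADJ.
If word 2 were ADV, no tagging could satisfy rule 3; so word 2 is DET.
If word 3 were ADV, no tagging could satisfy rule 3; so word 3 is DET.
If word 5 were ADV, no tagging could satisfy rule 3; so word 5 is DET.
If word 6 were ADV, no tagging could satisfy rule 3; so word 6 is DET.
The only consistent sequence is: ADJ DET DET ADV DET DET ADV ADJ ADV ADJ.
Checking: rule 1 holds; rule 2 holds; rule 3 holds.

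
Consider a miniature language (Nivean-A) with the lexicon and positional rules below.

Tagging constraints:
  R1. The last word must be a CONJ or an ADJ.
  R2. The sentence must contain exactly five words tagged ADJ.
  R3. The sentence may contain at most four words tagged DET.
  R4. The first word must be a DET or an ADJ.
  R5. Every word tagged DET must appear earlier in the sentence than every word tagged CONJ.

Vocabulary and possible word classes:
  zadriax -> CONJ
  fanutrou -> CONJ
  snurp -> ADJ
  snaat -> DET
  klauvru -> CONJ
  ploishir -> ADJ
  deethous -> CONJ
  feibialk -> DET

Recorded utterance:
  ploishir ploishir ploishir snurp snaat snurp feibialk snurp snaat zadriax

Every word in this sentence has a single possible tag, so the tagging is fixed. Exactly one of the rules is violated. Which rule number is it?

2

Fixed tagging: ADJ ADJ ADJ ADJ DET ADJ DET ADJ DET CONJ.
Rule check: R1 ok, R2 fails, R3 ok, R4 ok, R5 ok.
Only rule 2 fails.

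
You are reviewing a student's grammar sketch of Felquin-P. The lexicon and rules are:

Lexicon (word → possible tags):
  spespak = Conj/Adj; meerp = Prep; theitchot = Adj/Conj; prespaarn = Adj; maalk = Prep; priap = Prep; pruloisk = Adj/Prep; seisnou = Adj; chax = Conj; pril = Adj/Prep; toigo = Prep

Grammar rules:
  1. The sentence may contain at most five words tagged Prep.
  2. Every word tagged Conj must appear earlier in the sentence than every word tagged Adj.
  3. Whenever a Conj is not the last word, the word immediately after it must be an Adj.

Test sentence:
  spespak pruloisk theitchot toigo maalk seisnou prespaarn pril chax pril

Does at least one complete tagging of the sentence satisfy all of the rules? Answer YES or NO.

NO

Candidates per position — 1:spespak {Conj,Adj}; 2:pruloisk {Adj,Prep}; 3:theitchot {Adj,Conj}; 4:toigo {Prep}; 5:maalk {Prep}; 6:seisnou {Adj}; 7:prespaarn {Adj}; 8:pril {Adj,Prep}; 9:chax {Conj}; 10:pril {Adj,Prep}.
Rule 2 cannot be satisfied by any choice of tags from the lexicon.
So there is no consistent tagging.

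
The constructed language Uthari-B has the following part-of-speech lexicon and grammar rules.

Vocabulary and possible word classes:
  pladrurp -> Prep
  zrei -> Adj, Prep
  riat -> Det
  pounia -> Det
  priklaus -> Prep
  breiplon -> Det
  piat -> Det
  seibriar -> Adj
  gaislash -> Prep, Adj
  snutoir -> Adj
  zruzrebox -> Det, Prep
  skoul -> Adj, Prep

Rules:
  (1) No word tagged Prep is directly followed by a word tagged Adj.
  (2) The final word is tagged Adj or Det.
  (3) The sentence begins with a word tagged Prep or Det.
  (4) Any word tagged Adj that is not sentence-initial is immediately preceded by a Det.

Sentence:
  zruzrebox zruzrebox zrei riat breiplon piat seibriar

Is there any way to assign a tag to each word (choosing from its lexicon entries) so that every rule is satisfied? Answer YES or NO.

Candidates per position — 1:zruzrebox {Det,Prep}; 2:zruzrebox {Det,Prep}; 3:zrei {Adj,Prep}; 4:riat {Det}; 5:breiplon {Det}; 6:piat {Det}; 7:seibriar {Adj}.
One satisfying assignment: Det Det Prep Det Det Det Adj.
Rule-by-rule: rule 1 ok; rule 2 ok; rule 3 ok; rule 4 ok.

YES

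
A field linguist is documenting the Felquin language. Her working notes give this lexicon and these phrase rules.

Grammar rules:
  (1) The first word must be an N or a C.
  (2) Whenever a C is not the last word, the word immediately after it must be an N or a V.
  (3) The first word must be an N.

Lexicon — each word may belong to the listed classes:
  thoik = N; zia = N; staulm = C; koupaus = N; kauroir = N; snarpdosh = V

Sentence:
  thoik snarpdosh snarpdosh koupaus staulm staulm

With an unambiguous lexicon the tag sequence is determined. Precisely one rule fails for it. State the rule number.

2

Fixed tagging: N V V N C C.
Rule check: R1 pass, R2 fail, R3 pass.
Only rule 2 fails.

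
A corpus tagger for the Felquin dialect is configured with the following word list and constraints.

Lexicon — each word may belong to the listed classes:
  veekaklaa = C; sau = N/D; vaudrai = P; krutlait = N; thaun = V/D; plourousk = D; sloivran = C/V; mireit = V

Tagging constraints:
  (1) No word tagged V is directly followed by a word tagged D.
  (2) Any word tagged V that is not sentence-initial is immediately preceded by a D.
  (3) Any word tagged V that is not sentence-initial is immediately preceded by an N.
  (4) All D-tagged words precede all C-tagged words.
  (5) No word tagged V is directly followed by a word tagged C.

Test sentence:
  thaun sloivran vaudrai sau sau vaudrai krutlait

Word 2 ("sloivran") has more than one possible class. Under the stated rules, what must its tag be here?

C

Candidates per position — 1:thaun {V,D}; 2:sloivran {C,V}; 3:vaudrai {P}; 4:sau {N,D}; 5:sau {N,D}; 6:vaudrai {P}; 7:krutlait {N}.
Position 2: V is ruled out by rule 3; that leaves C.
Position 4: D is ruled out by rule 4; that leaves N.
Position 5: D is ruled out by rule 4; that leaves N.
Position 1: V is ruled out by rule 5; that leaves D.
The only consistent sequence is: D C P N N P N.
Verifying each rule — rule 1 satisfied; rule 2 satisfied; rule 3 satisfied; rule 4 satisfied; rule 5 satisfied.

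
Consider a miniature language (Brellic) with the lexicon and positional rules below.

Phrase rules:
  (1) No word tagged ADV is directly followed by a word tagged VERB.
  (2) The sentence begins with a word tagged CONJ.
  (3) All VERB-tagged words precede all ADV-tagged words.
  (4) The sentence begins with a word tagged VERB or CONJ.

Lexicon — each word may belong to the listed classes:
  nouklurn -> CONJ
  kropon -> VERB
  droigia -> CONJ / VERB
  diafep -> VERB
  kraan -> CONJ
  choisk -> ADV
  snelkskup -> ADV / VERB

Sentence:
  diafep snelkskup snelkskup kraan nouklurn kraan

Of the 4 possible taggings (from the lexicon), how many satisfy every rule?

Candidates per position — 1:diafep {VERB}; 2:snelkskup {ADV,VERB}; 3:snelkskup {ADV,VERB}; 4:kraan {CONJ}; 5:nouklurn {CONJ}; 6:kraan {CONJ}.
There are 4 candidate sequences in total.
Rule 2 cannot be satisfied by any choice of tags from the lexicon.
So there is no consistent tagging.
Count = 0.

0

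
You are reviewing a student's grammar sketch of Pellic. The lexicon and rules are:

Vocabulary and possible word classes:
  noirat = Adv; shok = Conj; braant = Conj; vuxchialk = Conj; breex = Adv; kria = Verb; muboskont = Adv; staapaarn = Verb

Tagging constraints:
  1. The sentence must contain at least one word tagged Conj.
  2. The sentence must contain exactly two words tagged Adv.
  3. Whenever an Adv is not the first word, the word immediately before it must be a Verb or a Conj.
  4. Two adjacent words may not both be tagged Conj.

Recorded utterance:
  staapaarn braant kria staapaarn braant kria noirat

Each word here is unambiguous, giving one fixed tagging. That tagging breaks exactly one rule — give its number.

2

Fixed tagging: Verb Conj Verb Verb Conj Verb Adv.
Checking each rule: R1 holds, R2 violated, R3 holds, R4 holds.
Only rule 2 fails.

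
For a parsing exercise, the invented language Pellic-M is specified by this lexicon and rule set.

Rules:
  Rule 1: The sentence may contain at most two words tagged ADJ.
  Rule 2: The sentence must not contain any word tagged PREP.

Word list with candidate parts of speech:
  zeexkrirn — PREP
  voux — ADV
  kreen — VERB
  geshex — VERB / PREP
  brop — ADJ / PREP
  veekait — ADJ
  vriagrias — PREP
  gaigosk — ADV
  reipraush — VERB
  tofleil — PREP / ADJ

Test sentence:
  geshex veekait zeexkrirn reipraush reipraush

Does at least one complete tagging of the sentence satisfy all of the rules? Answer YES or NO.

NO

Candidates per position — 1:geshex {VERB,PREP}; 2:veekait {ADJ}; 3:zeexkrirn {PREP}; 4:reipraush {VERB}; 5:reipraush {VERB}.
Rule 2 cannot be satisfied by any choice of tags from the lexicon.
So there is no consistent tagging.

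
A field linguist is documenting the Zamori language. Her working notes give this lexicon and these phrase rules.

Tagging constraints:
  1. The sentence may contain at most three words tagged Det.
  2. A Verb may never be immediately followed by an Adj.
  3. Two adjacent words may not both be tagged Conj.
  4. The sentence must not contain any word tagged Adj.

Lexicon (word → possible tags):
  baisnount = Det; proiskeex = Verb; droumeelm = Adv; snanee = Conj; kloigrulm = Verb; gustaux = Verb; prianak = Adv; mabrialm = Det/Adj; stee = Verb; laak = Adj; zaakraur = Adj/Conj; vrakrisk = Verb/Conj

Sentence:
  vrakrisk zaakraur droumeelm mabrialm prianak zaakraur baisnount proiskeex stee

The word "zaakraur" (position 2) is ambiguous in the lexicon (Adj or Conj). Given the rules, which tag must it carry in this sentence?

Conj

Candidates per position — 1:vrakrisk {Verb,Conj}; 2:zaakraur {Adj,Conj}; 3:droumeelm {Adv}; 4:mabrialm {Det,Adj}; 5:prianak {Adv}; 6:zaakraur {Adj,Conj}; 7:baisnount {Det}; 8:proiskeex {Verb}; 9:stee {Verb}.
If word 2 were Adj, no tagging could satisfy rule 4; so word 2 is Conj.
If word 4 were Adj, no tagging could satisfy rule 4; so word 4 is Det.
If word 6 were Adj, no tagging could satisfy rule 4; so word 6 is Conj.
If word 1 were Conj, no tagging could satisfy rule 3; so word 1 is Verb.
The unique satisfying tagging is: Verb Conj Adv Det Adv Conj Det Verb Verb.
Check: rule 1 holds; rule 2 holds; rule 3 holds; rule 4 holds.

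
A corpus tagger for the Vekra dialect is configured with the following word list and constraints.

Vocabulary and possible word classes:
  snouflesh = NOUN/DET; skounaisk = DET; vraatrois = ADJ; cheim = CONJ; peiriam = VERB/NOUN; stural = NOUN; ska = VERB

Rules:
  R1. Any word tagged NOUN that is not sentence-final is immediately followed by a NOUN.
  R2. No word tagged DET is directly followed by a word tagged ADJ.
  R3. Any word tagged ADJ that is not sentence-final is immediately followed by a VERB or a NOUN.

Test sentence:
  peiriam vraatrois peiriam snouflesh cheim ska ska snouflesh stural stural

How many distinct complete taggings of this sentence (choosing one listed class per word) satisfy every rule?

Candidates per position — 1:peiriam {VERB,NOUN}; 2:vraatrois {ADJ}; 3:peiriam {VERB,NOUN}; 4:snouflesh {NOUN,DET}; 5:cheim {CONJ}; 6:ska {VERB}; 7:ska {VERB}; 8:snouflesh {NOUN,DET}; 9:stural {NOUN}; 10:stural {NOUN}.
There are 16 candidate sequences in total.
The sequences that satisfy every rule: VERB ADJ VERB DET CONJ VERB VERB NOUN NOUN NOUN; VERB ADJ VERB DET CONJ VERB VERB DET NOUN NOUN.
Count = 2.

2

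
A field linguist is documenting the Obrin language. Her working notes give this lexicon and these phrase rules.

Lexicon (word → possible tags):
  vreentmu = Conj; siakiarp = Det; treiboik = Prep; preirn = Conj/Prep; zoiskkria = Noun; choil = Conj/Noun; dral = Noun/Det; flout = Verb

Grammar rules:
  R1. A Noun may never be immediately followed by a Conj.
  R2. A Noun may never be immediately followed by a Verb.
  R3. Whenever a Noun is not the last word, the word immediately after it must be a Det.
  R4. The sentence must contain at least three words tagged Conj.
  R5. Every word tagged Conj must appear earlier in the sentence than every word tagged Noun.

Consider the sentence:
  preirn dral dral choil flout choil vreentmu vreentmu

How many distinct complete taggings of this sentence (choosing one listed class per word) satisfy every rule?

Candidates per position — 1:preirn {Conj,Prep}; 2:dral {Noun,Det}; 3:dral {Noun,Det}; 4:choil {Conj,Noun}; 5:flout {Verb}; 6:choil {Conj,Noun}; 7:vreentmu {Conj}; 8:vreentmu {Conj}.
There are 32 candidate sequences in total.
The sequences that satisfy every rule: Conj Det Det Conj Verb Conj Conj Conj; Prep Det Det Conj Verb Conj Conj Conj.
Count = 2.

2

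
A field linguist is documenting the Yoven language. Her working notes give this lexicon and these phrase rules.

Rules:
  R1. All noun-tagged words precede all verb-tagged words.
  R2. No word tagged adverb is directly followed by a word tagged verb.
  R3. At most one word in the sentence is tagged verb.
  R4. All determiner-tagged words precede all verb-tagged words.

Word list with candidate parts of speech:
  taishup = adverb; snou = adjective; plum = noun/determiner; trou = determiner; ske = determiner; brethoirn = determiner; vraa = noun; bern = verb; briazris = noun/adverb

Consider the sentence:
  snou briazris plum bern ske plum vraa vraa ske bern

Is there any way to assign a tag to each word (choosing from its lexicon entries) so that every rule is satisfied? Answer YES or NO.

NO

Candidates per position — 1:snou {adjective}; 2:briazris {noun,adverb}; 3:plum {noun,determiner}; 4:bern {verb}; 5:ske {determiner}; 6:plum {noun,determiner}; 7:vraa {noun}; 8:vraa {noun}; 9:ske {determiner}; 10:bern {verb}.
Rule 1 cannot be satisfied by any choice of tags from the lexicon.
So there is no consistent tagging.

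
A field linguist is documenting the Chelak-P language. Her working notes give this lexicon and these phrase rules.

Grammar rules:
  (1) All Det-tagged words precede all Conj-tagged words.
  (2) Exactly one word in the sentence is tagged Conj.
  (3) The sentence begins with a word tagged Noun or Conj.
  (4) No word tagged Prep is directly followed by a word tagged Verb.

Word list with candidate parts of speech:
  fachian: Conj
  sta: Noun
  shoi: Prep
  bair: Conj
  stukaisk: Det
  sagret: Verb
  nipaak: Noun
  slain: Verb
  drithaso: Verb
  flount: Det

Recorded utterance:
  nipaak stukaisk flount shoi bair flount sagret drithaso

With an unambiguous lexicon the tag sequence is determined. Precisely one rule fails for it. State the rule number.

1

Fixed tagging: Noun Det Det Prep Conj Det Verb Verb.
Applying the rules: R1 violated, R2 holds, R3 holds, R4 holds.
Only rule 1 fails.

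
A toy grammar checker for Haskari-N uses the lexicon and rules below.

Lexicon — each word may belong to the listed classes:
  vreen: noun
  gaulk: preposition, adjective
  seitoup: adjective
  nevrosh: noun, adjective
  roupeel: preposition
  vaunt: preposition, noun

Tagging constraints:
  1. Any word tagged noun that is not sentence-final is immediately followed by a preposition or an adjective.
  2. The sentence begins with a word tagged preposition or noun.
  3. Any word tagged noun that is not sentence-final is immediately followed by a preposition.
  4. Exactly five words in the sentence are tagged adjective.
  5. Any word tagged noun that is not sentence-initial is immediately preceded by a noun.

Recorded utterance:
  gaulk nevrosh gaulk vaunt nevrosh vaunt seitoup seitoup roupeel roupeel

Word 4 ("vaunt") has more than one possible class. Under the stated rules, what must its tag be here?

Candidates per position — 1:gaulk {preposition,adjective}; 2:nevrosh {noun,adjective}; 3:gaulk {preposition,adjective}; 4:vaunt {preposition,noun}; 5:nevrosh {noun,adjective}; 6:vaunt {preposition,noun}; 7:seitoup {adjective}; 8:seitoup {adjective}; 9:roupeel {preposition}; 10:roupeel {preposition}.
Position 1: tagging it adjective would leave rule 2 unsatisfiable, so it must be preposition.
Position 2: tagging it noun would leave rule 4 unsatisfiable, so it must be adjective.
Position 3: tagging it preposition would leave rule 4 unsatisfiable, so it must be adjective.
Position 4: tagging it noun would leave rule 3 unsatisfiable, so it must be preposition.
Position 5: tagging it noun would leave rule 4 unsatisfiable, so it must be adjective.
Position 6: tagging it noun would leave rule 3 unsatisfiable, so it must be preposition.
So the tagging must be: preposition adjective adjective preposition adjective preposition adjective adjective preposition preposition.
Rule-by-rule: rule 1 ✓; rule 2 ✓; rule 3 ✓; rule 4 ✓; rule 5 ✓.

preposition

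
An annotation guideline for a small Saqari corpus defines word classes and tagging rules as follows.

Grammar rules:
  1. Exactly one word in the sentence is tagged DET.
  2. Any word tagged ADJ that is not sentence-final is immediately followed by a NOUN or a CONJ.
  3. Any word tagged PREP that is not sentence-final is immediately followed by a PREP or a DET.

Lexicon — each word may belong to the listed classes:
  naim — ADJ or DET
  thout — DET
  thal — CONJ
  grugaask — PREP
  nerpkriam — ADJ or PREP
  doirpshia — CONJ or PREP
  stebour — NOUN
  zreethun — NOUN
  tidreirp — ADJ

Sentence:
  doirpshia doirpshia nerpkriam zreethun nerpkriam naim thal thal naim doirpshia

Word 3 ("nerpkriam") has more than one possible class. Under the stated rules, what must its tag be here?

Candidates per position — 1:doirpshia {CONJ,PREP}; 2:doirpshia {CONJ,PREP}; 3:nerpkriam {ADJ,PREP}; 4:zreethun {NOUN}; 5:nerpkriam {ADJ,PREP}; 6:naim {ADJ,DET}; 7:thal {CONJ}; 8:thal {CONJ}; 9:naim {ADJ,DET}; 10:doirpshia {CONJ,PREP}.
At position 1, choosing PREP makes rule 3 impossible to satisfy; hence CONJ.
At position 2, choosing PREP makes rule 3 impossible to satisfy; hence CONJ.
At position 3, choosing PREP makes rule 3 impossible to satisfy; hence ADJ.
At position 5, choosing ADJ makes rule 2 impossible to satisfy; hence PREP.
At position 6, choosing ADJ makes rule 3 impossible to satisfy; hence DET.
At position 9, choosing DET makes rule 1 impossible to satisfy; hence ADJ.
At position 10, choosing PREP makes rule 2 impossible to satisfy; hence CONJ.
So the tagging must be: CONJ CONJ ADJ NOUN PREP DET CONJ CONJ ADJ CONJ.
Rule-by-rule: rule 1 ok; rule 2 ok; rule 3 ok.

ADJ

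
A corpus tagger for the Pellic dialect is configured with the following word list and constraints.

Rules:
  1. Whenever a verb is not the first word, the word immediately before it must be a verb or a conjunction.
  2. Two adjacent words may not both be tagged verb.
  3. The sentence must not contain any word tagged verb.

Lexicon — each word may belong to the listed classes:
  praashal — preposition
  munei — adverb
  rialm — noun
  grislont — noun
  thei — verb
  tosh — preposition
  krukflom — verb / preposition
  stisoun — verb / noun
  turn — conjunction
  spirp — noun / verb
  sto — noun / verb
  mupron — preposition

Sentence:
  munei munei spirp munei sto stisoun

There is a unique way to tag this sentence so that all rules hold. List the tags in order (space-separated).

adverb adverb noun adverb noun noun

Candidates per position — 1:munei {adverb}; 2:munei {adverb}; 3:spirp {noun,verb}; 4:munei {adverb}; 5:sto {noun,verb}; 6:stisoun {verb,noun}.
Word 3 cannot be verb — rule 1 would then fail for every completion. It is noun.
Word 5 cannot be verb — rule 1 would then fail for every completion. It is noun.
Word 6 cannot be verb — rule 1 would then fail for every completion. It is noun.
The unique satisfying tagging is: adverb adverb noun adverb noun noun.
Verifying each rule — rule 1 ok; rule 2 ok; rule 3 ok.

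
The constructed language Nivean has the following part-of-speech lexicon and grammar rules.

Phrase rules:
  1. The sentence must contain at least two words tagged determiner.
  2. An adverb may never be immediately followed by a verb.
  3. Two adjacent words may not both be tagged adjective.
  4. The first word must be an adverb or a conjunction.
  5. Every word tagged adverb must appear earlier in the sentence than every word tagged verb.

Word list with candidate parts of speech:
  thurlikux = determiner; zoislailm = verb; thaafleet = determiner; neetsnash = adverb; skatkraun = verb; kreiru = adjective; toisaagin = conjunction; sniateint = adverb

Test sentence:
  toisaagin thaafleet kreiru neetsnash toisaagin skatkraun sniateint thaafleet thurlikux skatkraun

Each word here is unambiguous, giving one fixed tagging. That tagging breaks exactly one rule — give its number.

Fixed tagging: conjunction determiner adjective adverb conjunction verb adverb determiner determiner verb.
Checking each rule: R1 ok, R2 ok, R3 ok, R4 ok, R5 fails.
Only rule 5 fails.

5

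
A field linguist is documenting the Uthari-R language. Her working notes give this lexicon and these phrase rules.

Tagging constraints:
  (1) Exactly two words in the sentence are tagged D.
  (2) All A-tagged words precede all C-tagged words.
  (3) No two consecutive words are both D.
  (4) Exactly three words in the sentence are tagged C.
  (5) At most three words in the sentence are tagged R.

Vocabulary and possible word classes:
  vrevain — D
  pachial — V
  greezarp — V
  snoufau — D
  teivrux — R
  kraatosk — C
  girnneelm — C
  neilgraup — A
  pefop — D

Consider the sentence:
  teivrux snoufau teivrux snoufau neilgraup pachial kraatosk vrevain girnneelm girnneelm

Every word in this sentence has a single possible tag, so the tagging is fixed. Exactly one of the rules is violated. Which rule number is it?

1

Fixed tagging: R D R D A V C D C C.
Checking each rule: R1 violated, R2 holds, R3 holds, R4 holds, R5 holds.
Only rule 1 fails.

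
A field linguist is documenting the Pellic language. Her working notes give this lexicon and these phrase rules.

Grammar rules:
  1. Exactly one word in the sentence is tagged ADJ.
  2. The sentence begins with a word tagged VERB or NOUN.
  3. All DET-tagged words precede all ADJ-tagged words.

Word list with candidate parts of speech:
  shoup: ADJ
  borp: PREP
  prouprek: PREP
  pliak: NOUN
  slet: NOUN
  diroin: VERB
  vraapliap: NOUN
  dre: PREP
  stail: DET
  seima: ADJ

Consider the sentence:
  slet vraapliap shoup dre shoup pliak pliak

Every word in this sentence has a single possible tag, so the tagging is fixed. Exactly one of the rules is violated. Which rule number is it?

Fixed tagging: NOUN NOUN ADJ PREP ADJ NOUN NOUN.
Checking each rule: R1 fail, R2 pass, R3 pass.
Only rule 1 fails.

1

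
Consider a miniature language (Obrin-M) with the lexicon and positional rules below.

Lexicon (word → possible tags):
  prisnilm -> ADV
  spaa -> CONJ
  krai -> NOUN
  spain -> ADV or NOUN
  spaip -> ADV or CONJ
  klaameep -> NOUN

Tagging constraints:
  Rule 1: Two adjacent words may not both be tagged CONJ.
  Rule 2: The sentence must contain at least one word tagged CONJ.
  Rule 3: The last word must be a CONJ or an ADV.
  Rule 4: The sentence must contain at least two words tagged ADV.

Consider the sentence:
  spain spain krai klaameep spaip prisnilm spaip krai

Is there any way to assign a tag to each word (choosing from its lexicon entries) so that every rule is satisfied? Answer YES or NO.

NO

Candidates per position — 1:spain {ADV,NOUN}; 2:spain {ADV,NOUN}; 3:krai {NOUN}; 4:klaameep {NOUN}; 5:spaip {ADV,CONJ}; 6:prisnilm {ADV}; 7:spaip {ADV,CONJ}; 8:krai {NOUN}.
Rule 3 cannot be satisfied by any choice of tags from the lexicon.
So there is no consistent tagging.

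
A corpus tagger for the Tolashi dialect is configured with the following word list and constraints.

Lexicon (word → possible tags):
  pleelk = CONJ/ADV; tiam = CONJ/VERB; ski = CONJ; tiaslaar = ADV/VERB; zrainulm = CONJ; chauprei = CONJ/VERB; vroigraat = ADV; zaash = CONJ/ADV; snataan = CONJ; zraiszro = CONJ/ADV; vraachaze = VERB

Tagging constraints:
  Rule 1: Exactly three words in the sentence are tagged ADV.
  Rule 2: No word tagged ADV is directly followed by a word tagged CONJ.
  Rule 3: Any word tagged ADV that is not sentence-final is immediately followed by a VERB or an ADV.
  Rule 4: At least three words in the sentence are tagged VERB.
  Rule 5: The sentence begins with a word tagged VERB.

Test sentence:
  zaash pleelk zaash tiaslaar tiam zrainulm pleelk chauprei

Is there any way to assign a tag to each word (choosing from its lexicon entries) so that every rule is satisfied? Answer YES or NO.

NO

Candidates per position — 1:zaash {CONJ,ADV}; 2:pleelk {CONJ,ADV}; 3:zaash {CONJ,ADV}; 4:tiaslaar {ADV,VERB}; 5:tiam {CONJ,VERB}; 6:zrainulm {CONJ}; 7:pleelk {CONJ,ADV}; 8:chauprei {CONJ,VERB}.
Rule 5 cannot be satisfied by any choice of tags from the lexicon.
So there is no consistent tagging.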